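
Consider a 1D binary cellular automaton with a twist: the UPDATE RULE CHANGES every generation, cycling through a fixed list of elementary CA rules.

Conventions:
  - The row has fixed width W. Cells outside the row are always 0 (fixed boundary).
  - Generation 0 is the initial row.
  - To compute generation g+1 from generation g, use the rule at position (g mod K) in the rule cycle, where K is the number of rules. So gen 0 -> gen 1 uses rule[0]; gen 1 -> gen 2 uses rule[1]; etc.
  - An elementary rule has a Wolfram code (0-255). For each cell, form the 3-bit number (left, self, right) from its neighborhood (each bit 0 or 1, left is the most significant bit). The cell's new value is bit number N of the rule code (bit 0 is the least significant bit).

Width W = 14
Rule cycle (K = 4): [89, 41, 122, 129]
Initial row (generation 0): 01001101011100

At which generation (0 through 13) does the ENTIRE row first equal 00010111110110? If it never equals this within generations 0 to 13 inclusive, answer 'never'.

Answer: never

Derivation:
Gen 0: 01001101011100
Gen 1 (rule 89): 00101100010111
Gen 2 (rule 41): 10011001001100
Gen 3 (rule 122): 01111110111110
Gen 4 (rule 129): 00111100011100
Gen 5 (rule 89): 10100111010111
Gen 6 (rule 41): 01000100101100
Gen 7 (rule 122): 10101011011110
Gen 8 (rule 129): 00000000001100
Gen 9 (rule 89): 11111111101111
Gen 10 (rule 41): 10000000011000
Gen 11 (rule 122): 01000000111100
Gen 12 (rule 129): 00011110011001
Gen 13 (rule 89): 11010011011100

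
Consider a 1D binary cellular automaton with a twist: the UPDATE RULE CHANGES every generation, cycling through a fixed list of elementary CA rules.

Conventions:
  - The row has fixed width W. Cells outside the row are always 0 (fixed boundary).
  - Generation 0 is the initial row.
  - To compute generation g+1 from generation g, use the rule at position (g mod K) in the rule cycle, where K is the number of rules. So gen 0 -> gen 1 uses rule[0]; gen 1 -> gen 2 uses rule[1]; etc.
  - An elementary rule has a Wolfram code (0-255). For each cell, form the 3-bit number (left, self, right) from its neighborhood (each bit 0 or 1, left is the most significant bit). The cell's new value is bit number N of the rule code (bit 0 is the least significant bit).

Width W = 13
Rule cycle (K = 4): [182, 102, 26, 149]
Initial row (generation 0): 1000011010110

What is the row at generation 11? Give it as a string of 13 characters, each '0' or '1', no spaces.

Answer: 1001110001010

Derivation:
Gen 0: 1000011010110
Gen 1 (rule 182): 1100100111001
Gen 2 (rule 102): 0101101001011
Gen 3 (rule 26): 1001000110010
Gen 4 (rule 149): 1101110001011
Gen 5 (rule 182): 0010101011100
Gen 6 (rule 102): 0111111100100
Gen 7 (rule 26): 1100000011010
Gen 8 (rule 149): 0011111000011
Gen 9 (rule 182): 0101110100100
Gen 10 (rule 102): 1110011101100
Gen 11 (rule 26): 1001110001010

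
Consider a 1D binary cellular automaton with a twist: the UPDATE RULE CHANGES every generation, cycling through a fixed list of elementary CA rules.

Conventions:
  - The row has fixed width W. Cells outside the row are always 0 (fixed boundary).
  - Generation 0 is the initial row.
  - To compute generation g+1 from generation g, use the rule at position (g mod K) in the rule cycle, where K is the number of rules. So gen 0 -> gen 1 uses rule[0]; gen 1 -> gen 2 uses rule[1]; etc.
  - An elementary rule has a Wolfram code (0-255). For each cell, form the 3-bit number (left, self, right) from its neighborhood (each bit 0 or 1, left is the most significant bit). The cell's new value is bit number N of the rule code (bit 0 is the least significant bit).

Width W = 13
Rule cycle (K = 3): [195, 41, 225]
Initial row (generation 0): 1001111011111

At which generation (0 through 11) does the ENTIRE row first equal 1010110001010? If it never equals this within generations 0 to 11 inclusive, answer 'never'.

Gen 0: 1001111011111
Gen 1 (rule 195): 0010111001111
Gen 2 (rule 41): 1001100001000
Gen 3 (rule 225): 0000101100011
Gen 4 (rule 195): 1111000101101
Gen 5 (rule 41): 1000010011010
Gen 6 (rule 225): 0011000001100
Gen 7 (rule 195): 1101011110101
Gen 8 (rule 41): 1010110001010
Gen 9 (rule 225): 0101010100100
Gen 10 (rule 195): 1000000001001
Gen 11 (rule 41): 0011111100000

Answer: 8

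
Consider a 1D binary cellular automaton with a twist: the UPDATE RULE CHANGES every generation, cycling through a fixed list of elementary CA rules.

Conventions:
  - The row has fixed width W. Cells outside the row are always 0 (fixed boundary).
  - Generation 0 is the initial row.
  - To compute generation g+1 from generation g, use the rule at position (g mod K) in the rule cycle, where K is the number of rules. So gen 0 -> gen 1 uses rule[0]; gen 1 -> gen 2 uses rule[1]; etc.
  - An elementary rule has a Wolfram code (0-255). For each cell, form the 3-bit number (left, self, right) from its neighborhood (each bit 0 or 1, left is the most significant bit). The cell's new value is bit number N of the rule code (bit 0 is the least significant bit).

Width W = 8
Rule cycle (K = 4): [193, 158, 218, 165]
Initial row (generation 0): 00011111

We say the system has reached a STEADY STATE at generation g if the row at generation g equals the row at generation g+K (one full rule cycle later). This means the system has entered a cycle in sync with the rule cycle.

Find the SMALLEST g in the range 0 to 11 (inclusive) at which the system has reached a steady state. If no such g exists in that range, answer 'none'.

Gen 0: 00011111
Gen 1 (rule 193): 11001111
Gen 2 (rule 158): 10111110
Gen 3 (rule 218): 00111111
Gen 4 (rule 165): 10011110
Gen 5 (rule 193): 00001110
Gen 6 (rule 158): 00011101
Gen 7 (rule 218): 00111100
Gen 8 (rule 165): 10011001
Gen 9 (rule 193): 00001000
Gen 10 (rule 158): 00011100
Gen 11 (rule 218): 00111110
Gen 12 (rule 165): 10011100
Gen 13 (rule 193): 00001101
Gen 14 (rule 158): 00011001
Gen 15 (rule 218): 00111110

Answer: 11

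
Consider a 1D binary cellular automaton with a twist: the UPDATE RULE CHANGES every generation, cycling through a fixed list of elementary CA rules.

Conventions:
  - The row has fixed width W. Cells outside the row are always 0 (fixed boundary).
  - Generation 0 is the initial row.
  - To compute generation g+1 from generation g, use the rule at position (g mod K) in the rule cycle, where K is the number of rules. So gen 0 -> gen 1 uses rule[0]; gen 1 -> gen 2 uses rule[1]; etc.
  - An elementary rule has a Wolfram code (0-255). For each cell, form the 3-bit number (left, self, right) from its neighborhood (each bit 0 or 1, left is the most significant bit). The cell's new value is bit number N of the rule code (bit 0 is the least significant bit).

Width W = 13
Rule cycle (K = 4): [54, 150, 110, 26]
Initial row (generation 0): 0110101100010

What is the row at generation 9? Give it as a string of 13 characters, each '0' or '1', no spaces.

Gen 0: 0110101100010
Gen 1 (rule 54): 1001110010111
Gen 2 (rule 150): 1110101110010
Gen 3 (rule 110): 1011111010110
Gen 4 (rule 26): 0010000000101
Gen 5 (rule 54): 0111000001111
Gen 6 (rule 150): 1010100010110
Gen 7 (rule 110): 1111100111110
Gen 8 (rule 26): 1000011100001
Gen 9 (rule 54): 1100100010011

Answer: 1100100010011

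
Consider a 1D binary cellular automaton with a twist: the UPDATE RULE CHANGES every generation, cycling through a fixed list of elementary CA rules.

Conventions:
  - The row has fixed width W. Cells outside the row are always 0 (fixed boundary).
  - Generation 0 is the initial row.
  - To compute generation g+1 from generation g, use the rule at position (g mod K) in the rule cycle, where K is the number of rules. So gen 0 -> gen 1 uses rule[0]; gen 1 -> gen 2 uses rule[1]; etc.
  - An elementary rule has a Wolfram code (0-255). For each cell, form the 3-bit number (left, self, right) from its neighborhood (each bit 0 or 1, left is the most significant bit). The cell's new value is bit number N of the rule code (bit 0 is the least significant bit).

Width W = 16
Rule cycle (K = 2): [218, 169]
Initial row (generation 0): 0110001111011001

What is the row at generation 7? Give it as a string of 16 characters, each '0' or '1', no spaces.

Answer: 0011111011111110

Derivation:
Gen 0: 0110001111011001
Gen 1 (rule 218): 1111011111011110
Gen 2 (rule 169): 1110111110111100
Gen 3 (rule 218): 1110111110111110
Gen 4 (rule 169): 1101111101111100
Gen 5 (rule 218): 1101111101111110
Gen 6 (rule 169): 1011111011111100
Gen 7 (rule 218): 0011111011111110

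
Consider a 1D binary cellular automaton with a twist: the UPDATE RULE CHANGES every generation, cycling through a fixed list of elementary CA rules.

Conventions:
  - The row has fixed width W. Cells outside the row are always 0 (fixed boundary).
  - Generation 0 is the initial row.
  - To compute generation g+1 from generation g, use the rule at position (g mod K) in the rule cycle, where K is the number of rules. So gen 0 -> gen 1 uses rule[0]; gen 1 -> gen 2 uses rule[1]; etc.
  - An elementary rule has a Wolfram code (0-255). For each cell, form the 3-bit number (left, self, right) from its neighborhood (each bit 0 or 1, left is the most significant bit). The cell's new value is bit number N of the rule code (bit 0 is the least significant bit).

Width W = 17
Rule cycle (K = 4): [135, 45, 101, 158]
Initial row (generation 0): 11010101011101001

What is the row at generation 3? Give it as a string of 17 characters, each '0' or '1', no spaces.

Answer: 01100001001000010

Derivation:
Gen 0: 11010101011101001
Gen 1 (rule 135): 00010101001001011
Gen 2 (rule 45): 11011111001001110
Gen 3 (rule 101): 01100001001000010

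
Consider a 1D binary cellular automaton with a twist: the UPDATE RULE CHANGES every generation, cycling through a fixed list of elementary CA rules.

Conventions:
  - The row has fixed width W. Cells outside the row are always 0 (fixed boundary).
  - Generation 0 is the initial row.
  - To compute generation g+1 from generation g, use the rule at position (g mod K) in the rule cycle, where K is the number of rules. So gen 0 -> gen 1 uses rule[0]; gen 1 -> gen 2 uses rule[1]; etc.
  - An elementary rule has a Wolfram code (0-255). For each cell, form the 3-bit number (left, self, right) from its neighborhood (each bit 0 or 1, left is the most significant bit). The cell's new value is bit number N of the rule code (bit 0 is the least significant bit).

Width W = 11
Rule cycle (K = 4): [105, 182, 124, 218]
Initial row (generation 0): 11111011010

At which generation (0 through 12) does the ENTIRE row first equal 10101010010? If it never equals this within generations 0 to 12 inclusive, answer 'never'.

Answer: never

Derivation:
Gen 0: 11111011010
Gen 1 (rule 105): 10001111100
Gen 2 (rule 182): 11010111010
Gen 3 (rule 124): 11111101111
Gen 4 (rule 218): 11111101111
Gen 5 (rule 105): 10000111001
Gen 6 (rule 182): 11001010111
Gen 7 (rule 124): 11101111101
Gen 8 (rule 218): 11101111100
Gen 9 (rule 105): 10111000101
Gen 10 (rule 182): 11010101111
Gen 11 (rule 124): 11111111001
Gen 12 (rule 218): 11111111110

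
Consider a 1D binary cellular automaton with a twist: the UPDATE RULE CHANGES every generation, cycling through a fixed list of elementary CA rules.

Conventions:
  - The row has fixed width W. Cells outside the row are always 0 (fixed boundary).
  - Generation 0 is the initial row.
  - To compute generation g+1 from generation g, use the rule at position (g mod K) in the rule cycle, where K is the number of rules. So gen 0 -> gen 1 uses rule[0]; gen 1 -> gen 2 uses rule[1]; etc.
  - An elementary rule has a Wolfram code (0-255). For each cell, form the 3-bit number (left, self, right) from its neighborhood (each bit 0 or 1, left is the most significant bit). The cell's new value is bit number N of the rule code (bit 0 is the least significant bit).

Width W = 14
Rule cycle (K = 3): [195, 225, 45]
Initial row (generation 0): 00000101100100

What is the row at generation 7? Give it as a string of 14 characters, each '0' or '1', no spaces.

Gen 0: 00000101100100
Gen 1 (rule 195): 11111000101001
Gen 2 (rule 225): 01111010010000
Gen 3 (rule 45): 01000110010111
Gen 4 (rule 195): 10011010100011
Gen 5 (rule 225): 00001101001001
Gen 6 (rule 45): 11101011001001
Gen 7 (rule 195): 01100001010010

Answer: 01100001010010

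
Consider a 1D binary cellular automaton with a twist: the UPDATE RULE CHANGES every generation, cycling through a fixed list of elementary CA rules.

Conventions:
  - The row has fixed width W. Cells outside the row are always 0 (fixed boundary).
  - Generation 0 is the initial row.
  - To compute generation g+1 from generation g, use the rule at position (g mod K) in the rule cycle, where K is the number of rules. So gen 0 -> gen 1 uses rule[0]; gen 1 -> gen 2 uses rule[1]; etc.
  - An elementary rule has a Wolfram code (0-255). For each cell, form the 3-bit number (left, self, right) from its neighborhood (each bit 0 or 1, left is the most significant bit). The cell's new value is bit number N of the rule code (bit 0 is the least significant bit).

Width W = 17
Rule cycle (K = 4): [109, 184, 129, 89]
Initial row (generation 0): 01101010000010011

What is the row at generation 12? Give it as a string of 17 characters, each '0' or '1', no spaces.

Gen 0: 01101010000010011
Gen 1 (rule 109): 01111110111010011
Gen 2 (rule 184): 01111101110101010
Gen 3 (rule 129): 00111000100000000
Gen 4 (rule 89): 10101110011111111
Gen 5 (rule 109): 11111010010000001
Gen 6 (rule 184): 11110101001000000
Gen 7 (rule 129): 01100000000011111
Gen 8 (rule 89): 01111111111010001
Gen 9 (rule 109): 01000000001110101
Gen 10 (rule 184): 00100000001101010
Gen 11 (rule 129): 10001111100000000
Gen 12 (rule 89): 01101000111111111

Answer: 01101000111111111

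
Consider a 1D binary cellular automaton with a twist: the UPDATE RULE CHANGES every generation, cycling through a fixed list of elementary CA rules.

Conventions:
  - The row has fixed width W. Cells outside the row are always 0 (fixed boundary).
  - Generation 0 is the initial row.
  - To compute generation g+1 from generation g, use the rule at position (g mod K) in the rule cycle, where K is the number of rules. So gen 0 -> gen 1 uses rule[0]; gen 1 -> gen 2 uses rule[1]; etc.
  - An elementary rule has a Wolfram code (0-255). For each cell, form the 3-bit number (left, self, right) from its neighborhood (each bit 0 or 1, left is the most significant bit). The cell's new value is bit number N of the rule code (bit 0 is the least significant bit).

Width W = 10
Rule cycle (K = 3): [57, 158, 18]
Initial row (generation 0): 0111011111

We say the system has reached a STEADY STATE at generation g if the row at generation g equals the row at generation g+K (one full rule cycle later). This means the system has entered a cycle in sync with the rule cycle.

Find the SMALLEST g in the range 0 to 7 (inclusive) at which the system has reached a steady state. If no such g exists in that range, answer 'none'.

Answer: 6

Derivation:
Gen 0: 0111011111
Gen 1 (rule 57): 0100110000
Gen 2 (rule 158): 1111101000
Gen 3 (rule 18): 0000000100
Gen 4 (rule 57): 1111110011
Gen 5 (rule 158): 1111101110
Gen 6 (rule 18): 0000000001
Gen 7 (rule 57): 1111111100
Gen 8 (rule 158): 1111111010
Gen 9 (rule 18): 0000000001
Gen 10 (rule 57): 1111111100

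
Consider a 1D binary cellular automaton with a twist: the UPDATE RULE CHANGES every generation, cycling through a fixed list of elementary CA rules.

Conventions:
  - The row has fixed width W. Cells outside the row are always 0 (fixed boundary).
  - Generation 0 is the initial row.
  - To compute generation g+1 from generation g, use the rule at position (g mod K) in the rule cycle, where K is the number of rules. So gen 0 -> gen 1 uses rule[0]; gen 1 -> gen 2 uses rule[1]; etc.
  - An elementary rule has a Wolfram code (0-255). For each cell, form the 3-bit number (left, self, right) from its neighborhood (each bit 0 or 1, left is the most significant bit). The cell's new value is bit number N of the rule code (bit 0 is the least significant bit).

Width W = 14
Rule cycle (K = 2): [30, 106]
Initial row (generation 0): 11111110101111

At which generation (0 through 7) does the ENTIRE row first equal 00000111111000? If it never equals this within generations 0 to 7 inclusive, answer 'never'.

Answer: 4

Derivation:
Gen 0: 11111110101111
Gen 1 (rule 30): 10000000101000
Gen 2 (rule 106): 00000001010000
Gen 3 (rule 30): 00000011011000
Gen 4 (rule 106): 00000111111000
Gen 5 (rule 30): 00001100000100
Gen 6 (rule 106): 00011100001000
Gen 7 (rule 30): 00110010011100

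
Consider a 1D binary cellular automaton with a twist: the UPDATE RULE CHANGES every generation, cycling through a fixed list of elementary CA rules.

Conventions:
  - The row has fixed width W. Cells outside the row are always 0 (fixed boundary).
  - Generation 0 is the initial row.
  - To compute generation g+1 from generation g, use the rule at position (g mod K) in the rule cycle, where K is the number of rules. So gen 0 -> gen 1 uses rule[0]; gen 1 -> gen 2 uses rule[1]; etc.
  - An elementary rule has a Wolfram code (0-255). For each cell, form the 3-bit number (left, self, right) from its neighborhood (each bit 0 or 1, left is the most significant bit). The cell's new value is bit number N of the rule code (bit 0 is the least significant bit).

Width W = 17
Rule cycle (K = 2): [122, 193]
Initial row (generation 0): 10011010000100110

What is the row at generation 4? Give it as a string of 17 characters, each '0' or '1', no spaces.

Answer: 00100010111001000

Derivation:
Gen 0: 10011010000100110
Gen 1 (rule 122): 01111101001011111
Gen 2 (rule 193): 00111100000001111
Gen 3 (rule 122): 01100110000011001
Gen 4 (rule 193): 00100010111001000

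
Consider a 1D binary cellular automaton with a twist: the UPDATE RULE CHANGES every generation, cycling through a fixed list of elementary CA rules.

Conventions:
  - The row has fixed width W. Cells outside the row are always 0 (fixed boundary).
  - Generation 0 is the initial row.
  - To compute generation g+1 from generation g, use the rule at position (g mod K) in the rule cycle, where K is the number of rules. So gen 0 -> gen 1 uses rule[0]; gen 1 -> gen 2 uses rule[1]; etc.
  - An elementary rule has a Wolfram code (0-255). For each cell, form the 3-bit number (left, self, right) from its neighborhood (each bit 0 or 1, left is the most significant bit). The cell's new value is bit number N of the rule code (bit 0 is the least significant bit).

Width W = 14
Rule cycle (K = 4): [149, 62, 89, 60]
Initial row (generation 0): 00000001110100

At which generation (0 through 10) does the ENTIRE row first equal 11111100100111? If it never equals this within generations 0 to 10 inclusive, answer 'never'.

Answer: 1

Derivation:
Gen 0: 00000001110100
Gen 1 (rule 149): 11111100100111
Gen 2 (rule 62): 10000011111100
Gen 3 (rule 89): 01111010000111
Gen 4 (rule 60): 01000111000100
Gen 5 (rule 149): 01110010110111
Gen 6 (rule 62): 11001111101100
Gen 7 (rule 89): 11101000101111
Gen 8 (rule 60): 10011100111000
Gen 9 (rule 149): 11001010010111
Gen 10 (rule 62): 10111111111100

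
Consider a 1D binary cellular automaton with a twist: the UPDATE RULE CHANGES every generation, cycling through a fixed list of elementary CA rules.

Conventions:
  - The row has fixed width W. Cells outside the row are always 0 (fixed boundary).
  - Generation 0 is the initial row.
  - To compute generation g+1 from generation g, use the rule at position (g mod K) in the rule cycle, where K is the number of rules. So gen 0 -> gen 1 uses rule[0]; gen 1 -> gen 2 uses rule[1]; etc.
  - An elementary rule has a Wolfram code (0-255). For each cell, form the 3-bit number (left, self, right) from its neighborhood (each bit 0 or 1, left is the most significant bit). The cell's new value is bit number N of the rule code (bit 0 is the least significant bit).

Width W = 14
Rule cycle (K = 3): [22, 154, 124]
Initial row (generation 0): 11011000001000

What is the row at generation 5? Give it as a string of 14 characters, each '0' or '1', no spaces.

Answer: 00101000000000

Derivation:
Gen 0: 11011000001000
Gen 1 (rule 22): 00000100011100
Gen 2 (rule 154): 00001010111010
Gen 3 (rule 124): 00001111101111
Gen 4 (rule 22): 00010000000000
Gen 5 (rule 154): 00101000000000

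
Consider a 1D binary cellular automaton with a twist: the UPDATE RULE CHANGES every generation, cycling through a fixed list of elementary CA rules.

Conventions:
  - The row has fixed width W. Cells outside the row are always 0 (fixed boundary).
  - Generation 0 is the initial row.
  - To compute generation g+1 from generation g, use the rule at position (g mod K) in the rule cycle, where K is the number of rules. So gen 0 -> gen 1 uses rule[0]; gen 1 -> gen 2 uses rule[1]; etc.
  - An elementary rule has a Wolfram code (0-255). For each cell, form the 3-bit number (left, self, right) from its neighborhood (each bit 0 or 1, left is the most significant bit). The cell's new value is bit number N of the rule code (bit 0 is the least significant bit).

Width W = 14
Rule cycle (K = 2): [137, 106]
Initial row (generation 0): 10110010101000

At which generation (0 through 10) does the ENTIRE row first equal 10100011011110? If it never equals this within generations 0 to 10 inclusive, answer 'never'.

Answer: never

Derivation:
Gen 0: 10110010101000
Gen 1 (rule 137): 00100000000011
Gen 2 (rule 106): 01000000000111
Gen 3 (rule 137): 00011111110110
Gen 4 (rule 106): 00110000011110
Gen 5 (rule 137): 10100111011100
Gen 6 (rule 106): 01001101110100
Gen 7 (rule 137): 00001001100001
Gen 8 (rule 106): 00010011100010
Gen 9 (rule 137): 11000011001000
Gen 10 (rule 106): 11000111010000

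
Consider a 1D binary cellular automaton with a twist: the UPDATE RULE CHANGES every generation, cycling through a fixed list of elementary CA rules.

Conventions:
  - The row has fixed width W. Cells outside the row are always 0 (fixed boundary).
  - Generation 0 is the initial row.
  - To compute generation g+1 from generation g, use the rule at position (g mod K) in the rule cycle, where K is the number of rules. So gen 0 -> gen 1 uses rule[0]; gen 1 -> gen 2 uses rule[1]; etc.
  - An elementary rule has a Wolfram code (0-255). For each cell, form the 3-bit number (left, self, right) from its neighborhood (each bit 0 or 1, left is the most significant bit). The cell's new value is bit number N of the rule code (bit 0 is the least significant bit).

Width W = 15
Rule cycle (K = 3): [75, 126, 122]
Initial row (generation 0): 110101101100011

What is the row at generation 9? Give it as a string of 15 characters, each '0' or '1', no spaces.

Answer: 100110110111001

Derivation:
Gen 0: 110101101100011
Gen 1 (rule 75): 110001101101111
Gen 2 (rule 126): 111011111111001
Gen 3 (rule 122): 101110000001110
Gen 4 (rule 75): 001010111111010
Gen 5 (rule 126): 011111100001111
Gen 6 (rule 122): 110000110011001
Gen 7 (rule 75): 110111110111010
Gen 8 (rule 126): 111100011101111
Gen 9 (rule 122): 100110110111001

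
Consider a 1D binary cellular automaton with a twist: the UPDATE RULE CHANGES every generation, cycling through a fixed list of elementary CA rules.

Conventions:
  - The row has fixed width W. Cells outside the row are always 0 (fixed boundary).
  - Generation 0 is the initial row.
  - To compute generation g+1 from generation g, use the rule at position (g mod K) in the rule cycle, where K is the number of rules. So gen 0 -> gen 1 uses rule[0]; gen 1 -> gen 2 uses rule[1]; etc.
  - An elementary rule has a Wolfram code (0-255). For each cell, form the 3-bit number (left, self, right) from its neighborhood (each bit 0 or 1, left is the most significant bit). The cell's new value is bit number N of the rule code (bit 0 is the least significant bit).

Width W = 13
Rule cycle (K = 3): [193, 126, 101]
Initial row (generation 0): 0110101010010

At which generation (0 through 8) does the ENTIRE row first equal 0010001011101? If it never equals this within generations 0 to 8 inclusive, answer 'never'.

Gen 0: 0110101010010
Gen 1 (rule 193): 0010000000000
Gen 2 (rule 126): 0111000000000
Gen 3 (rule 101): 0001011111111
Gen 4 (rule 193): 1100001111111
Gen 5 (rule 126): 1110011000001
Gen 6 (rule 101): 0010001011101
Gen 7 (rule 193): 1000100001100
Gen 8 (rule 126): 1101110011110

Answer: 6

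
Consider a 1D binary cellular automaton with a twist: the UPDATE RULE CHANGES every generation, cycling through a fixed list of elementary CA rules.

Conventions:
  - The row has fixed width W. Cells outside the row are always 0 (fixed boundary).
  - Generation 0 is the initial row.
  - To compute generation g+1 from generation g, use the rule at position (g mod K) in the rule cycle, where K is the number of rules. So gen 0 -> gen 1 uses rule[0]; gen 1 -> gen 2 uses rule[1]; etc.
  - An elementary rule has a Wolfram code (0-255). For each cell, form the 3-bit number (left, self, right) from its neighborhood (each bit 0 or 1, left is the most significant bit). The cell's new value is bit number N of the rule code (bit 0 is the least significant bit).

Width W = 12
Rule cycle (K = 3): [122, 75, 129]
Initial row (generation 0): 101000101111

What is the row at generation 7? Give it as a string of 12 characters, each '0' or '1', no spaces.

Answer: 101010101111

Derivation:
Gen 0: 101000101111
Gen 1 (rule 122): 010101011001
Gen 2 (rule 75): 100000011010
Gen 3 (rule 129): 001111000000
Gen 4 (rule 122): 011001100000
Gen 5 (rule 75): 111011101111
Gen 6 (rule 129): 010001000110
Gen 7 (rule 122): 101010101111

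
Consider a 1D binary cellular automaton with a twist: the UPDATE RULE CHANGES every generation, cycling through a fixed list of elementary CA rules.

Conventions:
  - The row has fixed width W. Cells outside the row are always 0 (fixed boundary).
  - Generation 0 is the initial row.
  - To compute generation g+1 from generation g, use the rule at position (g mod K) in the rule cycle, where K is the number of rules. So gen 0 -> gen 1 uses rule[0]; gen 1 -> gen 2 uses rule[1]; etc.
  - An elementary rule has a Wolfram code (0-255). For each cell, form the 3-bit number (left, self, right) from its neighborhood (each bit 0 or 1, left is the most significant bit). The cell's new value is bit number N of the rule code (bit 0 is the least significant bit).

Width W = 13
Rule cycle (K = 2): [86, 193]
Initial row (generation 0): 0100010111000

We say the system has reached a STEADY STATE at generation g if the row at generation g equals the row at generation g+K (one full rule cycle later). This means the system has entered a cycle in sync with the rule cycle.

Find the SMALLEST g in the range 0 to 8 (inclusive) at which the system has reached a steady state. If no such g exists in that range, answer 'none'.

Answer: none

Derivation:
Gen 0: 0100010111000
Gen 1 (rule 86): 1110110001100
Gen 2 (rule 193): 0110010100101
Gen 3 (rule 86): 1011110111101
Gen 4 (rule 193): 0001110011100
Gen 5 (rule 86): 0010011100110
Gen 6 (rule 193): 1000001100010
Gen 7 (rule 86): 1100010110111
Gen 8 (rule 193): 0101000010011
Gen 9 (rule 86): 1101100111101
Gen 10 (rule 193): 0100100011100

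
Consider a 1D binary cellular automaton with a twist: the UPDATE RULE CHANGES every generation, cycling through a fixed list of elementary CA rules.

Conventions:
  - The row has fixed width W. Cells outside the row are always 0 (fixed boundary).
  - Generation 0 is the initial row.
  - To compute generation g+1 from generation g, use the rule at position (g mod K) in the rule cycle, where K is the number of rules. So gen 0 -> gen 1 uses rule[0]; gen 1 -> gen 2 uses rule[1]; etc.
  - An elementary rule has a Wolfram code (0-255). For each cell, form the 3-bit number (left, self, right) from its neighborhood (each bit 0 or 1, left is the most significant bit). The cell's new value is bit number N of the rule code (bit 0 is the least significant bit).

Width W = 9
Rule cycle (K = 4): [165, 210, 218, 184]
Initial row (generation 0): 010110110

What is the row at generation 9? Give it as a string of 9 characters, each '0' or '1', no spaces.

Answer: 010100100

Derivation:
Gen 0: 010110110
Gen 1 (rule 165): 011001000
Gen 2 (rule 210): 101110100
Gen 3 (rule 218): 001110010
Gen 4 (rule 184): 001101001
Gen 5 (rule 165): 100011001
Gen 6 (rule 210): 010101110
Gen 7 (rule 218): 100001111
Gen 8 (rule 184): 010001110
Gen 9 (rule 165): 010100100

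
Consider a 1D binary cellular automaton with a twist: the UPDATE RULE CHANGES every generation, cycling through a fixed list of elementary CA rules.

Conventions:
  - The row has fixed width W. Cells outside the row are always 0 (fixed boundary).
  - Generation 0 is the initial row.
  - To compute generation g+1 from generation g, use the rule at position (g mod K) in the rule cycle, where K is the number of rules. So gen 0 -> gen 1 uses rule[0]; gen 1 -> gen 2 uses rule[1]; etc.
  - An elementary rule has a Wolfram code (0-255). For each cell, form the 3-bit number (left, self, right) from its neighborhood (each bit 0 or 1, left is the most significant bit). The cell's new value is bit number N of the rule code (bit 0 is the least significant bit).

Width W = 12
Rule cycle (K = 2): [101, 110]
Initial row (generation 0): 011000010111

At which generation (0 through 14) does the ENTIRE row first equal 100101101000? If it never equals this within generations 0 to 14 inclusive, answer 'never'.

Gen 0: 011000010111
Gen 1 (rule 101): 001011011001
Gen 2 (rule 110): 011111111011
Gen 3 (rule 101): 000000001101
Gen 4 (rule 110): 000000011111
Gen 5 (rule 101): 111111000001
Gen 6 (rule 110): 100001000011
Gen 7 (rule 101): 101101011001
Gen 8 (rule 110): 111111111011
Gen 9 (rule 101): 000000001101
Gen 10 (rule 110): 000000011111
Gen 11 (rule 101): 111111000001
Gen 12 (rule 110): 100001000011
Gen 13 (rule 101): 101101011001
Gen 14 (rule 110): 111111111011

Answer: never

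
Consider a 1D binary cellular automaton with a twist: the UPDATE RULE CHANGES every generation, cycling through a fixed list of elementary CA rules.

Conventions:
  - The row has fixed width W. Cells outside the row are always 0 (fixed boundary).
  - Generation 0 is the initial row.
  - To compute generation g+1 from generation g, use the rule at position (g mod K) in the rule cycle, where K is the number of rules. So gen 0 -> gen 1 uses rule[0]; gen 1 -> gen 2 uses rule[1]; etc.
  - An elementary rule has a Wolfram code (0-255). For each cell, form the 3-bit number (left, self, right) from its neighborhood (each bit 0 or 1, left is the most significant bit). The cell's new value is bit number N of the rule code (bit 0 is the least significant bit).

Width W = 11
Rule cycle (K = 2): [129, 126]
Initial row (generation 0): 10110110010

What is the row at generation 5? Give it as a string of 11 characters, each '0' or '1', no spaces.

Answer: 00111111100

Derivation:
Gen 0: 10110110010
Gen 1 (rule 129): 00000000000
Gen 2 (rule 126): 00000000000
Gen 3 (rule 129): 11111111111
Gen 4 (rule 126): 10000000001
Gen 5 (rule 129): 00111111100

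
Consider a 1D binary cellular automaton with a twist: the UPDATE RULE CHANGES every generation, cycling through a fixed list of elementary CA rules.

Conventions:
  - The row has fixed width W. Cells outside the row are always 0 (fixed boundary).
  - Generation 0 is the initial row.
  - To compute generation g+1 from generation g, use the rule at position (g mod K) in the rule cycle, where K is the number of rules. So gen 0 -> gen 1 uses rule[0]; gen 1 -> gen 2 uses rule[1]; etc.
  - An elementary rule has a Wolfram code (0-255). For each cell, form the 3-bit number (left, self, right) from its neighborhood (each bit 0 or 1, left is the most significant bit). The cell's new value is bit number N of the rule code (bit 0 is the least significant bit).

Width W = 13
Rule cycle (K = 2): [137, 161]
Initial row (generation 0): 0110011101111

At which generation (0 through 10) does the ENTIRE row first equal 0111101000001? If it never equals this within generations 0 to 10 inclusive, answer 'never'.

Gen 0: 0110011101111
Gen 1 (rule 137): 0100011001110
Gen 2 (rule 161): 0001000000100
Gen 3 (rule 137): 1100011110001
Gen 4 (rule 161): 0001001100100
Gen 5 (rule 137): 1100001000001
Gen 6 (rule 161): 0001100011100
Gen 7 (rule 137): 1101001011001
Gen 8 (rule 161): 0010000100000
Gen 9 (rule 137): 1000110001111
Gen 10 (rule 161): 0010000100110

Answer: never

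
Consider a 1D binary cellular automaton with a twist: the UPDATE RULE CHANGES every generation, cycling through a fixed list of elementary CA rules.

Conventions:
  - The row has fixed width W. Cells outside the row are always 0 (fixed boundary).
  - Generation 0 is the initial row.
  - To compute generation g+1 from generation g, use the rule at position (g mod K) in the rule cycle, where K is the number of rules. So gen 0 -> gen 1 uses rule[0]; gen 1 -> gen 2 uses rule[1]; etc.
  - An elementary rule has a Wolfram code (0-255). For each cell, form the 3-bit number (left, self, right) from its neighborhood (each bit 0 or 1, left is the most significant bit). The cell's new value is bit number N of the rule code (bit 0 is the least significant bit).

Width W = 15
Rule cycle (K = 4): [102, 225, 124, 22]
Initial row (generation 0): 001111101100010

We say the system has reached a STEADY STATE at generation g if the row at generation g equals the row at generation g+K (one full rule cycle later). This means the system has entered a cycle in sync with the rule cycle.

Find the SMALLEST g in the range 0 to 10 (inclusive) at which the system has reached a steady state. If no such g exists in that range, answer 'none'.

Gen 0: 001111101100010
Gen 1 (rule 102): 010000110100110
Gen 2 (rule 225): 000110011000010
Gen 3 (rule 124): 000111011100011
Gen 4 (rule 22): 001000000010100
Gen 5 (rule 102): 011000000111100
Gen 6 (rule 225): 001011110011101
Gen 7 (rule 124): 001110011010111
Gen 8 (rule 22): 010001100010000
Gen 9 (rule 102): 110010100110000
Gen 10 (rule 225): 010001000010111
Gen 11 (rule 124): 011001100011101
Gen 12 (rule 22): 100110010100001
Gen 13 (rule 102): 101010111100011
Gen 14 (rule 225): 010101011101001

Answer: none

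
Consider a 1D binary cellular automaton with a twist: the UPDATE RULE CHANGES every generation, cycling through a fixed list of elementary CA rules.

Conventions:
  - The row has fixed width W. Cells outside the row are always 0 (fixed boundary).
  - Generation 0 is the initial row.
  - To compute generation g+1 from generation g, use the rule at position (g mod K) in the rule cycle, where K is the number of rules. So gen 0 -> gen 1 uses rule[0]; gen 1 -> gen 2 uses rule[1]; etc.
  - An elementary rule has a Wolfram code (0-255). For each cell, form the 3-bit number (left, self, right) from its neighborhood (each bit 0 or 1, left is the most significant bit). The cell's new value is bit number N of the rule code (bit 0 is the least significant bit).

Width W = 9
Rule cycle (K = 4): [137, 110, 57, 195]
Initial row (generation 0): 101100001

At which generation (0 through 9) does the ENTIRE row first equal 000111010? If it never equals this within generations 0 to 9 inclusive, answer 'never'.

Gen 0: 101100001
Gen 1 (rule 137): 001001100
Gen 2 (rule 110): 011011100
Gen 3 (rule 57): 010110011
Gen 4 (rule 195): 100010101
Gen 5 (rule 137): 001000000
Gen 6 (rule 110): 011000000
Gen 7 (rule 57): 010111111
Gen 8 (rule 195): 100011111
Gen 9 (rule 137): 001011110

Answer: never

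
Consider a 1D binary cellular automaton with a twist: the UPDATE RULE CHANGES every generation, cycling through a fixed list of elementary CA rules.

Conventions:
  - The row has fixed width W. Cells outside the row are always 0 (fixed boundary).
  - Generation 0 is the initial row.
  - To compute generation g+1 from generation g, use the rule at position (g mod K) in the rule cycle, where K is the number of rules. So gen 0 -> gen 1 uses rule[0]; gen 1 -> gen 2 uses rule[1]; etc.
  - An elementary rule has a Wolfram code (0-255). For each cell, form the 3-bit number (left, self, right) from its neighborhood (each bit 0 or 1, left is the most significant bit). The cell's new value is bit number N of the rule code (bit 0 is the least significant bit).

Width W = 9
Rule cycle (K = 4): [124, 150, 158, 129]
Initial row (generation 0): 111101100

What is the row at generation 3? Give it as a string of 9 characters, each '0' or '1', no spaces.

Gen 0: 111101100
Gen 1 (rule 124): 100111110
Gen 2 (rule 150): 111011101
Gen 3 (rule 158): 110011001

Answer: 110011001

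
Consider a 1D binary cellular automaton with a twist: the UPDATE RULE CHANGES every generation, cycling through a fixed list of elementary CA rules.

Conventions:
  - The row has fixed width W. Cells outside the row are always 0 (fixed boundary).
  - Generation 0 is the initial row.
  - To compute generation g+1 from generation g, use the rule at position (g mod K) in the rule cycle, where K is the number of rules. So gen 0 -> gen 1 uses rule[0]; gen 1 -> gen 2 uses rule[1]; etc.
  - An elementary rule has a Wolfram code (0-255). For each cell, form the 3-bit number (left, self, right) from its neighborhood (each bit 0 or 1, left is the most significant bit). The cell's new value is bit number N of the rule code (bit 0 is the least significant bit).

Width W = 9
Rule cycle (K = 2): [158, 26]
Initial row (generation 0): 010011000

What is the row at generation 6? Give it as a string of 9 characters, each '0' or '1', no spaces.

Answer: 001000001

Derivation:
Gen 0: 010011000
Gen 1 (rule 158): 111110100
Gen 2 (rule 26): 100000010
Gen 3 (rule 158): 110000111
Gen 4 (rule 26): 101001100
Gen 5 (rule 158): 101111010
Gen 6 (rule 26): 001000001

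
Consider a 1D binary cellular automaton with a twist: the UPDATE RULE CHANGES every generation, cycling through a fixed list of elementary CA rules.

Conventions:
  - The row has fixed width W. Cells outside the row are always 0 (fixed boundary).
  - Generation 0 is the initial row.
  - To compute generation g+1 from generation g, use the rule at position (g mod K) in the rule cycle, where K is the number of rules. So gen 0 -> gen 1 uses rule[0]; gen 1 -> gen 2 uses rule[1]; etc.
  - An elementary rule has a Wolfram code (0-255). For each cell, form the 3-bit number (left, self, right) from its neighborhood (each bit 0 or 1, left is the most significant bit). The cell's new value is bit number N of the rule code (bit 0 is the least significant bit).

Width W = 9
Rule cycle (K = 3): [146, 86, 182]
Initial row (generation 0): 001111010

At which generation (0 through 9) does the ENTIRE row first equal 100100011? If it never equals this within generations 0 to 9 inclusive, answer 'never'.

Answer: never

Derivation:
Gen 0: 001111010
Gen 1 (rule 146): 010110001
Gen 2 (rule 86): 110011011
Gen 3 (rule 182): 001100100
Gen 4 (rule 146): 010011010
Gen 5 (rule 86): 111101011
Gen 6 (rule 182): 011011100
Gen 7 (rule 146): 100001010
Gen 8 (rule 86): 110011011
Gen 9 (rule 182): 001100100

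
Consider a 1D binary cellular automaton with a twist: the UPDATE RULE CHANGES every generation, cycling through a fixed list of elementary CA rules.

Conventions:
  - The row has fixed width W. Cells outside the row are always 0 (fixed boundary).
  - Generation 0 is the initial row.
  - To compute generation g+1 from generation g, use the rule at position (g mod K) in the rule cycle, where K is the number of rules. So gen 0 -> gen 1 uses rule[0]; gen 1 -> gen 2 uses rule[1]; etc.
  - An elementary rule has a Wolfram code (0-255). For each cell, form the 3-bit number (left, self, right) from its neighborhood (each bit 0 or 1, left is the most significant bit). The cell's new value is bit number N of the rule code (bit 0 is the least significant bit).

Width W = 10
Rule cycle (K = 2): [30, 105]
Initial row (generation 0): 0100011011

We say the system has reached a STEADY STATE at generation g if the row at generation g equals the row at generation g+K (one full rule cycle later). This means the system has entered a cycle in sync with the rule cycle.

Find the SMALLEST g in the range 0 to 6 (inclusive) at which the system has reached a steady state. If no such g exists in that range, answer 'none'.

Answer: none

Derivation:
Gen 0: 0100011011
Gen 1 (rule 30): 1110110010
Gen 2 (rule 105): 1011110000
Gen 3 (rule 30): 1010001000
Gen 4 (rule 105): 0100100011
Gen 5 (rule 30): 1111110110
Gen 6 (rule 105): 1000011110
Gen 7 (rule 30): 1100110001
Gen 8 (rule 105): 1100110100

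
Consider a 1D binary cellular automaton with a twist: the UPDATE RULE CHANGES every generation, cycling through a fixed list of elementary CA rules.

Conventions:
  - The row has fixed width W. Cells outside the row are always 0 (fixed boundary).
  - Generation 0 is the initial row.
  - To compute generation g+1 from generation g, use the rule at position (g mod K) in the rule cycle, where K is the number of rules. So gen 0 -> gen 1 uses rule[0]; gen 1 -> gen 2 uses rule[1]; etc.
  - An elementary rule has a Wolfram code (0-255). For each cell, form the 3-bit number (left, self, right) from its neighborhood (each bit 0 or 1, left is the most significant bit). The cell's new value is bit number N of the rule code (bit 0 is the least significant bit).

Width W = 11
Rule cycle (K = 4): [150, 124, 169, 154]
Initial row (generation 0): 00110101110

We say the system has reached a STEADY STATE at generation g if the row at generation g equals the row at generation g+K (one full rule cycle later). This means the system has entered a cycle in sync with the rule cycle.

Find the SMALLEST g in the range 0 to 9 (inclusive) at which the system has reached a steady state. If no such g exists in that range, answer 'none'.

Gen 0: 00110101110
Gen 1 (rule 150): 01000100101
Gen 2 (rule 124): 01100110111
Gen 3 (rule 169): 01000101110
Gen 4 (rule 154): 10101001101
Gen 5 (rule 150): 10101110001
Gen 6 (rule 124): 11111011001
Gen 7 (rule 169): 11110110000
Gen 8 (rule 154): 11100101000
Gen 9 (rule 150): 01011101100
Gen 10 (rule 124): 01110111110
Gen 11 (rule 169): 01101111100
Gen 12 (rule 154): 11001111010
Gen 13 (rule 150): 00110110011

Answer: none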